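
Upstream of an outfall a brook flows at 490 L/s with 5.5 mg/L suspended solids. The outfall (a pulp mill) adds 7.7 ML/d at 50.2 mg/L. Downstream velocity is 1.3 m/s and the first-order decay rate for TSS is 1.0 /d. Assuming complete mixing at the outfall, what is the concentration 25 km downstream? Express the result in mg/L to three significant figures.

9.91 mg/L

7.7 ML/d = 0.08912 m³/s.
490 L/s = 0.49 m³/s.
After complete mixing, C₀ = (0.08912·50.2 + 0.49·5.5) / 0.5791 = 12.38 mg/L.
Travel time t = 2.5e+04 m / 1.3 m/s = 1.923e+04 s = 0.2226 d.
C = 12.38·exp(−1.0·0.2226) = 12.38·0.8005 = 9.909 mg/L.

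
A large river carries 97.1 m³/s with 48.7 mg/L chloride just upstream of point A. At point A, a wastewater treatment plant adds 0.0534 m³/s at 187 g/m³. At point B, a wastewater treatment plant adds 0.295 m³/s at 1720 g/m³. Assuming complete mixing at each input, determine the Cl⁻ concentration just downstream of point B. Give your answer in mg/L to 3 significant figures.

53.8 mg/L

After input A: C = (97.1·48.7 + 0.0534·187) / 97.15 = 48.78 mg/L.
After input B: C = (97.15·48.78 + 0.295·1720) / 97.45 = 53.84 mg/L.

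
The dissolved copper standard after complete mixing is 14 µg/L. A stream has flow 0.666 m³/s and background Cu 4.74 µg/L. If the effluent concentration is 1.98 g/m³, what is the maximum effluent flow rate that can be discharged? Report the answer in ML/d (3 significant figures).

0.271 ML/d

4.74 µg/L = 0.00474 mg/L.
14 µg/L = 0.014 mg/L.
Mass balance at complete mixing: C_std·(Q_w + Q_r) = Q_w·C_e + Q_r·C_b.
Rearranging, Q_w = Q_r·(C_std − C_b)/(C_e − C_std) = 0.666·(0.014 − 0.00474) / (1.98 − 0.014) = 0.003137 m³/s.
= 0.271 ML/d.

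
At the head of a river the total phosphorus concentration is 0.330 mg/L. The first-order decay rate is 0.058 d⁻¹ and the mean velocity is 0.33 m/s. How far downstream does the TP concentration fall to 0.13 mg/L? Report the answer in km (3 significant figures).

458 km

From C = C₀·e^(−kt), t = ln(C₀/C)/k = ln(0.330/0.13)/0.058 = 0.9316/0.058 = 16.06 d.
Distance = v·t = 0.33 m/s × 1.388e+06 s = 4.579e+05 m = 457.9 km.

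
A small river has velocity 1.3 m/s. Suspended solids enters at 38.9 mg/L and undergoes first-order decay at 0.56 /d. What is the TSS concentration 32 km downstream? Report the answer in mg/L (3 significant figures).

Travel time t = 32 km / 1.3 m/s = 3.2e+04/1.3 = 2.462e+04 s = 0.2849 d.
First-order decay: C = 38.9·exp(−0.56·0.2849) = 38.9·0.8525 = 33.16 mg/L.

33.2 mg/L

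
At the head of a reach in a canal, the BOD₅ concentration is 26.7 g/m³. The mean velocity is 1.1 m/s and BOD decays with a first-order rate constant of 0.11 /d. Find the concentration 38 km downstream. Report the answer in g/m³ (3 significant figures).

Travel time t = 38 km / 1.1 m/s = 3.8e+04/1.1 = 3.455e+04 s = 0.3998 d.
First-order decay: C = 26.7·exp(−0.11·0.3998) = 26.7·0.957 = 25.55 g/m³.

25.6 g/m³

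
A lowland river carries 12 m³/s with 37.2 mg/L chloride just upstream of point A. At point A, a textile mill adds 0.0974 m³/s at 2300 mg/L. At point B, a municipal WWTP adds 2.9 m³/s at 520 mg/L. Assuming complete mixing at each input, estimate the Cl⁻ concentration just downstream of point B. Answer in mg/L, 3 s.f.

145 mg/L

After input A: C = (12·37.2 + 0.0974·2300) / 12.1 = 55.42 mg/L.
After input B: C = (12.1·55.42 + 2.9·520) / 15 = 145.3 mg/L.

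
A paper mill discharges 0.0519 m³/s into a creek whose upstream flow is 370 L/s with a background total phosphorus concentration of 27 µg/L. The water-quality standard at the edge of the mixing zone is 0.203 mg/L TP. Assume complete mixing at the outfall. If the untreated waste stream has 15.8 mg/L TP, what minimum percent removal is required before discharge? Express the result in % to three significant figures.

90.8 %

370 L/s = 0.37 m³/s.
27 µg/L = 0.027 mg/L.
Mass balance: 0.203·0.4219 = 0.0519·Cₑ + 0.37·0.027.
Cₑ = (0.08565 − 0.00999) / 0.0519 = 1.458 mg/L.
Required removal = 1 − 1.458/15.8 = 90.77 %.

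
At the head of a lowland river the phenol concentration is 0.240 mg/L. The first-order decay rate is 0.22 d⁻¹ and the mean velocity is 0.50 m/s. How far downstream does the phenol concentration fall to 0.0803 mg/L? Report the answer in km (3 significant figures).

From C = C₀·e^(−kt), t = ln(C₀/C)/k = ln(0.240/0.0803)/0.22 = 1.095/0.22 = 4.977 d.
Distance = v·t = 0.50 m/s × 4.3e+05 s = 2.15e+05 m = 215 km.

215 km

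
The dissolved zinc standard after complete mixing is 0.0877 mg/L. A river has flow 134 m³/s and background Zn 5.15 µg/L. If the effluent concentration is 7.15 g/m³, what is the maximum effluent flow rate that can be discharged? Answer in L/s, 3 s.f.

1570 L/s

5.15 µg/L = 0.00515 mg/L.
Mass balance at complete mixing: C_std·(Q_w + Q_r) = Q_w·C_e + Q_r·C_b.
Rearranging, Q_w = Q_r·(C_std − C_b)/(C_e − C_std) = 134·(0.0877 − 0.00515) / (7.15 − 0.0877) = 1.566 m³/s.
= 1566 L/s.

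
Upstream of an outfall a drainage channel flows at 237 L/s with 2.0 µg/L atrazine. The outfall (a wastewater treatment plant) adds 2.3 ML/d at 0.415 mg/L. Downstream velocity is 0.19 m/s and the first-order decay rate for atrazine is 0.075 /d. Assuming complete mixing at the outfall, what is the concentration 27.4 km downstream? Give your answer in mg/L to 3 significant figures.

2.3 ML/d = 0.02662 m³/s.
237 L/s = 0.237 m³/s.
2.0 µg/L = 0.002 mg/L.
After complete mixing, C₀ = (0.02662·0.415 + 0.237·0.002) / 0.2636 = 0.0437 mg/L.
Travel time t = 2.74e+04 m / 0.19 m/s = 1.442e+05 s = 1.669 d.
C = 0.0437·exp(−0.075·1.669) = 0.0437·0.8823 = 0.03856 mg/L.

0.0386 mg/L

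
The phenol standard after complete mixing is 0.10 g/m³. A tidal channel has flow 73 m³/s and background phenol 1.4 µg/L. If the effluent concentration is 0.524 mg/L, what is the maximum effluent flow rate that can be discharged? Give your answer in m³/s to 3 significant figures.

17.0 m³/s

1.4 µg/L = 0.0014 mg/L.
Mass balance at complete mixing: C_std·(Q_w + Q_r) = Q_w·C_e + Q_r·C_b.
Rearranging, Q_w = Q_r·(C_std − C_b)/(C_e − C_std) = 73·(0.1 − 0.0014) / (0.524 − 0.1) = 16.98 m³/s.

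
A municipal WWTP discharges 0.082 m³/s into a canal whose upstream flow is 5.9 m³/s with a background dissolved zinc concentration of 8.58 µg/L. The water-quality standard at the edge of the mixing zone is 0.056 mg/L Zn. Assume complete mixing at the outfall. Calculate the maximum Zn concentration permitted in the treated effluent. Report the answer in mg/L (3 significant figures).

8.58 µg/L = 0.00858 mg/L.
Mass balance: 0.056·5.982 = 0.082·Cₑ + 5.9·0.00858.
Cₑ = (0.335 − 0.05062) / 0.082 = 3.468 mg/L.

3.47 mg/L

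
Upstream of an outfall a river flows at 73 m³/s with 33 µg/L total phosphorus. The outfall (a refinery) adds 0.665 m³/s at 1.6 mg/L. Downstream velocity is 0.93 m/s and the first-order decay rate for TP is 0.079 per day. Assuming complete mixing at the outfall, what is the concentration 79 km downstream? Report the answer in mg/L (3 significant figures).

33 µg/L = 0.033 mg/L.
After complete mixing, C₀ = (0.665·1.6 + 73·0.033) / 73.67 = 0.04715 mg/L.
Travel time t = 7.9e+04 m / 0.93 m/s = 8.495e+04 s = 0.9832 d.
C = 0.04715·exp(−0.079·0.9832) = 0.04715·0.9253 = 0.04362 mg/L.

0.0436 mg/L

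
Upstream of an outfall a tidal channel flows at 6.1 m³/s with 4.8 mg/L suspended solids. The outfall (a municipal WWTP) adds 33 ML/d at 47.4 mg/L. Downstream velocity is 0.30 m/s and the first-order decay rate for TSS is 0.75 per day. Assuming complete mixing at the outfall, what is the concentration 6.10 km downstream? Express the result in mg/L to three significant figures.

33 ML/d = 0.3819 m³/s.
After complete mixing, C₀ = (0.3819·47.4 + 6.1·4.8) / 6.482 = 7.31 mg/L.
Travel time t = 6100 m / 0.30 m/s = 2.033e+04 s = 0.2353 d.
C = 7.31·exp(−0.75·0.2353) = 7.31·0.8382 = 6.127 mg/L.

6.13 mg/L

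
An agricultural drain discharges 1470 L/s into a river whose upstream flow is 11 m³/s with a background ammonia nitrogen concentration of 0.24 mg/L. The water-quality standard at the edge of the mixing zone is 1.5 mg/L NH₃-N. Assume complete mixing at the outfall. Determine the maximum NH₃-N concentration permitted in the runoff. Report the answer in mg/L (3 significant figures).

10.9 mg/L

1470 L/s = 1.47 m³/s.
Mass balance: 1.5·12.47 = 1.47·Cₑ + 11·0.24.
Cₑ = (18.71 − 2.64) / 1.47 = 10.93 mg/L.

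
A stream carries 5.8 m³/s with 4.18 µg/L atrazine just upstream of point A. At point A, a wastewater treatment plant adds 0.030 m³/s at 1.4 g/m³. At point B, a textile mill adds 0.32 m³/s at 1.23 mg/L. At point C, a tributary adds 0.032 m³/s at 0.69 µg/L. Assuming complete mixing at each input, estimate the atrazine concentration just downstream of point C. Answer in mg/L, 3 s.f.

4.18 µg/L = 0.00418 mg/L.
After input A: C = (5.8·0.00418 + 0.03·1.4) / 5.83 = 0.01136 mg/L.
After input B: C = (5.83·0.01136 + 0.32·1.23) / 6.15 = 0.07477 mg/L.
0.69 µg/L = 0.00069 mg/L.
After input C: C = (6.15·0.07477 + 0.032·0.00069) / 6.182 = 0.07439 mg/L.

0.0744 mg/L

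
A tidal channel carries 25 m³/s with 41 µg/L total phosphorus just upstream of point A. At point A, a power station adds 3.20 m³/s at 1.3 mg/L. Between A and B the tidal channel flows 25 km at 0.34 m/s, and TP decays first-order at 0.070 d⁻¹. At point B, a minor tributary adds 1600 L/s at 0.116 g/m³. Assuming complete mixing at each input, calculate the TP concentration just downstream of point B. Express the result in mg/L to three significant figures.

41 µg/L = 0.041 mg/L.
After input A: C = (25·0.041 + 3.2·1.3) / 28.2 = 0.1839 mg/L.
Over the 25 km reach to input B (t = 7.353e+04 s = 0.851 d), decay gives C = 0.1839·exp(−0.070·0.851) = 0.1732 mg/L.
1600 L/s = 1.6 m³/s.
After input B: C = (28.2·0.1732 + 1.6·0.116) / 29.8 = 0.1702 mg/L.

0.170 mg/L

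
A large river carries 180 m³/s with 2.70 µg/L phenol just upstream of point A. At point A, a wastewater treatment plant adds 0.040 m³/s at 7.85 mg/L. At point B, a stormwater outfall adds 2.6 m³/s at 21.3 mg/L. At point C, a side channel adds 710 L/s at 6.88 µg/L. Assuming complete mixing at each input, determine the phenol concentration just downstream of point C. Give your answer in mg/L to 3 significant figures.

0.306 mg/L

2.70 µg/L = 0.0027 mg/L.
After input A: C = (180·0.0027 + 0.04·7.85) / 180 = 0.004443 mg/L.
After input B: C = (180·0.004443 + 2.6·21.3) / 182.6 = 0.3076 mg/L.
710 L/s = 0.71 m³/s.
6.88 µg/L = 0.00688 mg/L.
After input C: C = (182.6·0.3076 + 0.71·0.00688) / 183.3 = 0.3064 mg/L.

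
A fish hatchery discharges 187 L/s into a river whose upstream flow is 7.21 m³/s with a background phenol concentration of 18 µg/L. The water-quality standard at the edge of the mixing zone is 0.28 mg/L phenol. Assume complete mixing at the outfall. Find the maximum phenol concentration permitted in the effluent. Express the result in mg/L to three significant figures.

10.4 mg/L

187 L/s = 0.187 m³/s.
18 µg/L = 0.018 mg/L.
Mass balance: 0.28·7.397 = 0.187·Cₑ + 7.21·0.018.
Cₑ = (2.071 − 0.1298) / 0.187 = 10.38 mg/L.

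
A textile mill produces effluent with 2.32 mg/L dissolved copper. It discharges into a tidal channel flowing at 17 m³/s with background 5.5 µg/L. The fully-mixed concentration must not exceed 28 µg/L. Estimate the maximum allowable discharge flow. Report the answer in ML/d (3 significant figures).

5.5 µg/L = 0.0055 mg/L.
28 µg/L = 0.028 mg/L.
Mass balance at complete mixing: C_std·(Q_w + Q_r) = Q_w·C_e + Q_r·C_b.
Rearranging, Q_w = Q_r·(C_std − C_b)/(C_e − C_std) = 17·(0.028 − 0.0055) / (2.32 − 0.028) = 0.1669 m³/s.
= 14.42 ML/d.

14.4 ML/d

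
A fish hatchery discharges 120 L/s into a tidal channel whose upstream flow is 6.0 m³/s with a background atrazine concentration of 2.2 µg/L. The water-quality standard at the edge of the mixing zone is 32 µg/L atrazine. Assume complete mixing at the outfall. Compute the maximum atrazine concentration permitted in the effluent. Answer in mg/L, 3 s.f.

120 L/s = 0.12 m³/s.
2.2 µg/L = 0.0022 mg/L.
32 µg/L = 0.032 mg/L.
Mass balance: 0.032·6.12 = 0.12·Cₑ + 6·0.0022.
Cₑ = (0.1958 − 0.0132) / 0.12 = 1.522 mg/L.

1.52 mg/L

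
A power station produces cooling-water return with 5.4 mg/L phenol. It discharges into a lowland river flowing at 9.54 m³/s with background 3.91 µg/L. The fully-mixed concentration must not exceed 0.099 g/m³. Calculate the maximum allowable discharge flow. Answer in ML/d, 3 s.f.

3.91 µg/L = 0.00391 mg/L.
Mass balance at complete mixing: C_std·(Q_w + Q_r) = Q_w·C_e + Q_r·C_b.
Rearranging, Q_w = Q_r·(C_std − C_b)/(C_e − C_std) = 9.54·(0.099 − 0.00391) / (5.4 − 0.099) = 0.1711 m³/s.
= 14.79 ML/d.

14.8 ML/d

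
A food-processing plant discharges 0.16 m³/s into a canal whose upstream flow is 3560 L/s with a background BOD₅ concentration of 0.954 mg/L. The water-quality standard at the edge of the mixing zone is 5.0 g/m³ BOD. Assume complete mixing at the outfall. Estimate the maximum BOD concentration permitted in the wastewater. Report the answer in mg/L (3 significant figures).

95.0 mg/L

3560 L/s = 3.56 m³/s.
Mass balance: 5·3.72 = 0.16·Cₑ + 3.56·0.954.
Cₑ = (18.6 − 3.396) / 0.16 = 95.02 mg/L.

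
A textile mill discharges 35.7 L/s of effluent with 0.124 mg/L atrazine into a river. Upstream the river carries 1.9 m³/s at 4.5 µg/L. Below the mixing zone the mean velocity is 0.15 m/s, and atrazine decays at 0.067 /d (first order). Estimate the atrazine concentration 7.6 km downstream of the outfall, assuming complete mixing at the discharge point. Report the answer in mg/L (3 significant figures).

35.7 L/s = 0.0357 m³/s.
4.5 µg/L = 0.0045 mg/L.
After complete mixing, C₀ = (0.0357·0.124 + 1.9·0.0045) / 1.936 = 0.006704 mg/L.
Travel time t = 7600 m / 0.15 m/s = 5.067e+04 s = 0.5864 d.
C = 0.006704·exp(−0.067·0.5864) = 0.006704·0.9615 = 0.006446 mg/L.

0.00645 mg/L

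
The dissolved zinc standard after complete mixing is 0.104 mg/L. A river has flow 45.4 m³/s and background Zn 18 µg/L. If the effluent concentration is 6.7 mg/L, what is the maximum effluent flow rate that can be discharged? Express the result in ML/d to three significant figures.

18 µg/L = 0.018 mg/L.
Mass balance at complete mixing: C_std·(Q_w + Q_r) = Q_w·C_e + Q_r·C_b.
Rearranging, Q_w = Q_r·(C_std − C_b)/(C_e − C_std) = 45.4·(0.104 − 0.018) / (6.7 − 0.104) = 0.5919 m³/s.
= 51.14 ML/d.

51.1 ML/d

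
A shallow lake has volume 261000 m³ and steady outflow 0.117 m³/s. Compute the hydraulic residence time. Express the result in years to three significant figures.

0.0707 yr

Q = 0.117 m³/s × 3.156e+07 s/yr = 3.692e+06 m³/yr.
Hydraulic residence time τ = V/Q = 261000/3.692e+06 = 0.07069 yr.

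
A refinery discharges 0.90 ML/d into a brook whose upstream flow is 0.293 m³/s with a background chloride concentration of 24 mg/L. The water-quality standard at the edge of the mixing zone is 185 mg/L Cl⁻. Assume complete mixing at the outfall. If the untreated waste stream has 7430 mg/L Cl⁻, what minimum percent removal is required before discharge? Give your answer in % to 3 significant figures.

36.6 %

0.90 ML/d = 0.01042 m³/s.
Mass balance: 185·0.3034 = 0.01042·Cₑ + 0.293·24.
Cₑ = (56.13 − 7.032) / 0.01042 = 4714 mg/L.
Required removal = 1 − 4714/7430 = 36.56 %.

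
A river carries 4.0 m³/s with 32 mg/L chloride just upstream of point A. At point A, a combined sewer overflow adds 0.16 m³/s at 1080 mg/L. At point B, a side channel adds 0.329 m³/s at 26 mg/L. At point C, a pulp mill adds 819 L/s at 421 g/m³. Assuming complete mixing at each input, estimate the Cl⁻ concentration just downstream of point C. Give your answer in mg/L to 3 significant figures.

After input A: C = (4·32 + 0.16·1080) / 4.16 = 72.31 mg/L.
After input B: C = (4.16·72.31 + 0.329·26) / 4.489 = 68.91 mg/L.
819 L/s = 0.819 m³/s.
After input C: C = (4.489·68.91 + 0.819·421) / 5.308 = 123.2 mg/L.

123 mg/L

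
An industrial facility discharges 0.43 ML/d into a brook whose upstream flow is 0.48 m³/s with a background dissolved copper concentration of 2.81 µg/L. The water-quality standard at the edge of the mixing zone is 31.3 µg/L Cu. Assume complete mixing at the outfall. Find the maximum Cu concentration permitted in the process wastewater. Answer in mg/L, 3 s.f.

2.78 mg/L

0.43 ML/d = 0.004977 m³/s.
2.81 µg/L = 0.00281 mg/L.
31.3 µg/L = 0.0313 mg/L.
Mass balance: 0.0313·0.485 = 0.004977·Cₑ + 0.48·0.00281.
Cₑ = (0.01518 − 0.001349) / 0.004977 = 2.779 mg/L.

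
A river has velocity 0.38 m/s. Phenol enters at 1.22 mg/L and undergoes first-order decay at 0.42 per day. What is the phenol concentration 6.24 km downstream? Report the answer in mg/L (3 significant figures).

1.13 mg/L

Travel time t = 6.24 km / 0.38 m/s = 6240/0.38 = 1.642e+04 s = 0.1901 d.
First-order decay: C = 1.22·exp(−0.42·0.1901) = 1.22·0.9233 = 1.126 mg/L.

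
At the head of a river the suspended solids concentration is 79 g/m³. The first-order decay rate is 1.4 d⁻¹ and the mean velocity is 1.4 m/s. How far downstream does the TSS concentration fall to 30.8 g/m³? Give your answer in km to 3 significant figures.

From C = C₀·e^(−kt), t = ln(C₀/C)/k = ln(79/30.8)/1.4 = 0.9419/1.4 = 0.6728 d.
Distance = v·t = 1.4 m/s × 5.813e+04 s = 8.138e+04 m = 81.38 km.

81.4 km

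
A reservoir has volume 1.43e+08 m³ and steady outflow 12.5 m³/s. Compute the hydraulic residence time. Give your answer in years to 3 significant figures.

0.363 yr

Q = 12.5 m³/s × 3.156e+07 s/yr = 3.945e+08 m³/yr.
Hydraulic residence time τ = V/Q = 1.43e+08/3.945e+08 = 0.3625 yr.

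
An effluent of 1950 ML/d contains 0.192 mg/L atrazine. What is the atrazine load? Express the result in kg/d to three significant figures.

1950 ML/d = 22.57 m³/s.
Mass flux = Q·C = 22.57 m³/s × 0.192 g/m³ = 4.333 g/s.
= 4.333 g/s × 86.4 = 374.4 kg/d.

374 kg/d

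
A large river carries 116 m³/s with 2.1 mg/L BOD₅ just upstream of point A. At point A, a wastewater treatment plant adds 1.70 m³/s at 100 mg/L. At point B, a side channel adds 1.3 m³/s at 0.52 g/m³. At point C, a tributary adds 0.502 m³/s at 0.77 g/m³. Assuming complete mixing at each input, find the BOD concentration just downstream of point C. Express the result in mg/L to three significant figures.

After input A: C = (116·2.1 + 1.7·100) / 117.7 = 3.514 mg/L.
After input B: C = (117.7·3.514 + 1.3·0.52) / 119 = 3.481 mg/L.
After input C: C = (119·3.481 + 0.502·0.77) / 119.5 = 3.47 mg/L.

3.47 mg/L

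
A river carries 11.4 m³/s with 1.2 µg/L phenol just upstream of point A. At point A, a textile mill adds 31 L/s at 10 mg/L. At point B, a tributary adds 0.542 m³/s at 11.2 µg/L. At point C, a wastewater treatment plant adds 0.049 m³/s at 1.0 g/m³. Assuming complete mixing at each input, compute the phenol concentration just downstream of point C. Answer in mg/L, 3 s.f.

1.2 µg/L = 0.0012 mg/L.
31 L/s = 0.031 m³/s.
After input A: C = (11.4·0.0012 + 0.031·10) / 11.43 = 0.02832 mg/L.
11.2 µg/L = 0.0112 mg/L.
After input B: C = (11.43·0.02832 + 0.542·0.0112) / 11.97 = 0.02754 mg/L.
After input C: C = (11.97·0.02754 + 0.049·1) / 12.02 = 0.0315 mg/L.

0.0315 mg/L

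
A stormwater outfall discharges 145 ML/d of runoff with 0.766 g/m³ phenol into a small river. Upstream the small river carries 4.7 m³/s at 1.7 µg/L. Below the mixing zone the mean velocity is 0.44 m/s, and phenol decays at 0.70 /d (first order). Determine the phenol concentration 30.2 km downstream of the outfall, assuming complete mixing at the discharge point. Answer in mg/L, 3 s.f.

145 ML/d = 1.678 m³/s.
1.7 µg/L = 0.0017 mg/L.
After complete mixing, C₀ = (1.678·0.766 + 4.7·0.0017) / 6.378 = 0.2028 mg/L.
Travel time t = 3.02e+04 m / 0.44 m/s = 6.864e+04 s = 0.7944 d.
C = 0.2028·exp(−0.70·0.7944) = 0.2028·0.5735 = 0.1163 mg/L.

0.116 mg/L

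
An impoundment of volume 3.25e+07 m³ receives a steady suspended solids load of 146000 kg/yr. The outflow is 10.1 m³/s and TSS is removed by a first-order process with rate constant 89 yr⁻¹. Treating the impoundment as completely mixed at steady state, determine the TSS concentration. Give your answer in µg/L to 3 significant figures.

45.5 µg/L

Outflow Q = 10.1 m³/s × 3.156e+07 s/yr = 3.187e+08 m³/yr.
Steady-state CSTR mass balance: W = Q·C + k·V·C, so C = W/(Q + kV).
Q + kV = 3.187e+08 + 89·3.25e+07 = 3.211e+09 m³/yr.
C = 146000/3.211e+09 = 4.547e-05 kg/m³ = 0.04547 mg/L = 45.47 µg/L.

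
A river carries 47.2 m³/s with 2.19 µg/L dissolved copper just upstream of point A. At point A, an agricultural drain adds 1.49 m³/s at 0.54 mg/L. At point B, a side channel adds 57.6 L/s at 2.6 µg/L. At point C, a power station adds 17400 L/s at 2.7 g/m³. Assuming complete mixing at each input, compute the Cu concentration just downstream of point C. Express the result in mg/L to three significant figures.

0.724 mg/L

2.19 µg/L = 0.00219 mg/L.
After input A: C = (47.2·0.00219 + 1.49·0.54) / 48.69 = 0.01865 mg/L.
57.6 L/s = 0.0576 m³/s.
2.6 µg/L = 0.0026 mg/L.
After input B: C = (48.69·0.01865 + 0.0576·0.0026) / 48.75 = 0.01863 mg/L.
17400 L/s = 17.4 m³/s.
After input C: C = (48.75·0.01863 + 17.4·2.7) / 66.15 = 0.724 mg/L.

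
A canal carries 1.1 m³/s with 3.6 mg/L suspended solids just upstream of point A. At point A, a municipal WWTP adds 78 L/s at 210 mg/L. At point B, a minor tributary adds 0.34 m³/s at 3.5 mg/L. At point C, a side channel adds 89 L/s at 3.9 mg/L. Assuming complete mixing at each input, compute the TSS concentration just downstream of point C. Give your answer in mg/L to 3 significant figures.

78 L/s = 0.078 m³/s.
After input A: C = (1.1·3.6 + 0.078·210) / 1.178 = 17.27 mg/L.
After input B: C = (1.178·17.27 + 0.34·3.5) / 1.518 = 14.18 mg/L.
89 L/s = 0.089 m³/s.
After input C: C = (1.518·14.18 + 0.089·3.9) / 1.607 = 13.61 mg/L.

13.6 mg/L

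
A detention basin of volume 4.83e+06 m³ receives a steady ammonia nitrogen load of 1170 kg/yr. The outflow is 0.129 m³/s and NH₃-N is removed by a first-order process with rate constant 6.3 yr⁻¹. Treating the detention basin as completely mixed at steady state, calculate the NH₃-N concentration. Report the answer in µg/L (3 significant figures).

33.9 µg/L

Outflow Q = 0.129 m³/s × 3.156e+07 s/yr = 4.071e+06 m³/yr.
Steady-state CSTR mass balance: W = Q·C + k·V·C, so C = W/(Q + kV).
Q + kV = 4.071e+06 + 6.3·4.83e+06 = 3.45e+07 m³/yr.
C = 1170/3.45e+07 = 3.391e-05 kg/m³ = 0.03391 mg/L = 33.91 µg/L.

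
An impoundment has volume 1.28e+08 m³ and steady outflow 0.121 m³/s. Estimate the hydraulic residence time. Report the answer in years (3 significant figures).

Q = 0.121 m³/s × 3.156e+07 s/yr = 3.818e+06 m³/yr.
Hydraulic residence time τ = V/Q = 1.28e+08/3.818e+06 = 33.52 yr.

33.5 yr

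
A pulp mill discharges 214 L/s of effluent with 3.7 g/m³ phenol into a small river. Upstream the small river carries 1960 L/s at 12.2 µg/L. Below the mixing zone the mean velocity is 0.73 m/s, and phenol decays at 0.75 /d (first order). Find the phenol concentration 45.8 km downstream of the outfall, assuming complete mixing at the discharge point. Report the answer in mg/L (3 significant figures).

214 L/s = 0.214 m³/s.
1960 L/s = 1.96 m³/s.
12.2 µg/L = 0.0122 mg/L.
After complete mixing, C₀ = (0.214·3.7 + 1.96·0.0122) / 2.174 = 0.3752 mg/L.
Travel time t = 4.58e+04 m / 0.73 m/s = 6.274e+04 s = 0.7262 d.
C = 0.3752·exp(−0.75·0.7262) = 0.3752·0.5801 = 0.2176 mg/L.

0.218 mg/L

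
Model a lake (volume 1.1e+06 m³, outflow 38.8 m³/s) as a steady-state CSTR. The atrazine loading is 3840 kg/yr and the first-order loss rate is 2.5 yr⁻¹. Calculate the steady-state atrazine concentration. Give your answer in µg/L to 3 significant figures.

Outflow Q = 38.8 m³/s × 3.156e+07 s/yr = 1.224e+09 m³/yr.
Steady-state CSTR mass balance: W = Q·C + k·V·C, so C = W/(Q + kV).
Q + kV = 1.224e+09 + 2.5·1.1e+06 = 1.227e+09 m³/yr.
C = 3840/1.227e+09 = 3.129e-06 kg/m³ = 0.003129 mg/L = 3.129 µg/L.

3.13 µg/L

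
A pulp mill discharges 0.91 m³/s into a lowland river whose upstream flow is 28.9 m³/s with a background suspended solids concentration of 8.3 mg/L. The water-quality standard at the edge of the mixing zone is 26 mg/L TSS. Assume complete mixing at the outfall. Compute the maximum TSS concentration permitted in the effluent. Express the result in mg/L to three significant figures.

588 mg/L

Mass balance: 26·29.81 = 0.91·Cₑ + 28.9·8.3.
Cₑ = (775.1 − 239.9) / 0.91 = 588.1 mg/L.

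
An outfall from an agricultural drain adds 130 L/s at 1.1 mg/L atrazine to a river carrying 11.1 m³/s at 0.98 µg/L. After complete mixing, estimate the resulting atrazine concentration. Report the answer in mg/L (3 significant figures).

130 L/s = 0.13 m³/s.
0.98 µg/L = 0.00098 mg/L.
By mass balance at complete mixing, C = (0.13·1.1 + 11.1·0.00098) / (0.13 + 11.1) = 0.1539/11.23 = 0.0137 mg/L.

0.0137 mg/L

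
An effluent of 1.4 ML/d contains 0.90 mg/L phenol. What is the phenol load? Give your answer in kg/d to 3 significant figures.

1.26 kg/d

1.4 ML/d = 0.0162 m³/s.
Mass flux = Q·C = 0.0162 m³/s × 0.9 g/m³ = 0.01458 g/s.
= 0.01458 g/s × 86.4 = 1.26 kg/d.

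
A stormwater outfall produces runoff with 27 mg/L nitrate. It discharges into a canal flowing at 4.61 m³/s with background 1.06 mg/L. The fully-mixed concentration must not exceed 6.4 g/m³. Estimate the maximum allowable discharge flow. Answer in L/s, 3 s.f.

1200 L/s

Mass balance at complete mixing: C_std·(Q_w + Q_r) = Q_w·C_e + Q_r·C_b.
Rearranging, Q_w = Q_r·(C_std − C_b)/(C_e − C_std) = 4.61·(6.4 − 1.06) / (27 − 6.4) = 1.195 m³/s.
= 1195 L/s.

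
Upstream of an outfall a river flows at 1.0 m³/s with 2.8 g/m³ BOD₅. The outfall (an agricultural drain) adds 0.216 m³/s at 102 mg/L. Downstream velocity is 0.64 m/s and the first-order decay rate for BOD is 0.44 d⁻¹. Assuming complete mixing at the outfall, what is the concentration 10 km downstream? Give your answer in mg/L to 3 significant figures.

After complete mixing, C₀ = (0.216·102 + 1·2.8) / 1.216 = 20.42 mg/L.
Travel time t = 1e+04 m / 0.64 m/s = 1.562e+04 s = 0.1808 d.
C = 20.42·exp(−0.44·0.1808) = 20.42·0.9235 = 18.86 mg/L.

18.9 mg/L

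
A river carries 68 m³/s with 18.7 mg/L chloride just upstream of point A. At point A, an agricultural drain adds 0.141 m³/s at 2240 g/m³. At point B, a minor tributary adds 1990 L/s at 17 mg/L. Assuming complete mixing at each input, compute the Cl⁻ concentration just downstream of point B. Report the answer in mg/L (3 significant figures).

23.1 mg/L

After input A: C = (68·18.7 + 0.141·2240) / 68.14 = 23.3 mg/L.
1990 L/s = 1.99 m³/s.
After input B: C = (68.14·23.3 + 1.99·17) / 70.13 = 23.12 mg/L.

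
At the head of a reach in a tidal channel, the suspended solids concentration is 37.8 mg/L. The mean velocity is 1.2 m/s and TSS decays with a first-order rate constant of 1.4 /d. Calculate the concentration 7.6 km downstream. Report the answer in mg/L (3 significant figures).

Travel time t = 7.6 km / 1.2 m/s = 7600/1.2 = 6333 s = 0.0733 d.
First-order decay: C = 37.8·exp(−1.4·0.0733) = 37.8·0.9025 = 34.11 mg/L.

34.1 mg/L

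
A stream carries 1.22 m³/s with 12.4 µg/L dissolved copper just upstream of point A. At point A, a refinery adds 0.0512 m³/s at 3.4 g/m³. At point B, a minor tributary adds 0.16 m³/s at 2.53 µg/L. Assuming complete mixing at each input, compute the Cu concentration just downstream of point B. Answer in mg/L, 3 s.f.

12.4 µg/L = 0.0124 mg/L.
After input A: C = (1.22·0.0124 + 0.0512·3.4) / 1.271 = 0.1488 mg/L.
2.53 µg/L = 0.00253 mg/L.
After input B: C = (1.271·0.1488 + 0.16·0.00253) / 1.431 = 0.1325 mg/L.

0.132 mg/L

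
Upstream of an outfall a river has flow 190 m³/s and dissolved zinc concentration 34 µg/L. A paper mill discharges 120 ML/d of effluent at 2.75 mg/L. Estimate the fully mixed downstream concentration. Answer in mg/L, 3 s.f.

0.0537 mg/L

120 ML/d = 1.389 m³/s.
34 µg/L = 0.034 mg/L.
By mass balance at complete mixing, C = (1.389·2.75 + 190·0.034) / (1.389 + 190) = 10.28/191.4 = 0.05371 mg/L.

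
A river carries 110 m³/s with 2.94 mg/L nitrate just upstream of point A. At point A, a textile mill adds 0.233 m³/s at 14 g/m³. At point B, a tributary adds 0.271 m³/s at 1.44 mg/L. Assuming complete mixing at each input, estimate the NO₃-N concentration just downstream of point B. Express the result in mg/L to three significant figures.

After input A: C = (110·2.94 + 0.233·14) / 110.2 = 2.963 mg/L.
After input B: C = (110.2·2.963 + 0.271·1.44) / 110.5 = 2.96 mg/L.

2.96 mg/L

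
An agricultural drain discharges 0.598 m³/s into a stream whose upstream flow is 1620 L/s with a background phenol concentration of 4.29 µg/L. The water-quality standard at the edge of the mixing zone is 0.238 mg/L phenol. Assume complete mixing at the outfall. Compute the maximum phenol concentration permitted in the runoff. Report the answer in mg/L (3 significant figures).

0.871 mg/L

1620 L/s = 1.62 m³/s.
4.29 µg/L = 0.00429 mg/L.
Mass balance: 0.238·2.218 = 0.598·Cₑ + 1.62·0.00429.
Cₑ = (0.5279 − 0.00695) / 0.598 = 0.8711 mg/L.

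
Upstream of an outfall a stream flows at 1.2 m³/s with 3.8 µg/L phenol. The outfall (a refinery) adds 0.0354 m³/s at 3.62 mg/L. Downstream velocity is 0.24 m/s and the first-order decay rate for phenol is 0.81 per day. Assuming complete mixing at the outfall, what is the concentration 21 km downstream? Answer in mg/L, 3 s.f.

0.0473 mg/L

3.8 µg/L = 0.0038 mg/L.
After complete mixing, C₀ = (0.0354·3.62 + 1.2·0.0038) / 1.235 = 0.1074 mg/L.
Travel time t = 2.1e+04 m / 0.24 m/s = 8.75e+04 s = 1.013 d.
C = 0.1074·exp(−0.81·1.013) = 0.1074·0.4403 = 0.0473 mg/L.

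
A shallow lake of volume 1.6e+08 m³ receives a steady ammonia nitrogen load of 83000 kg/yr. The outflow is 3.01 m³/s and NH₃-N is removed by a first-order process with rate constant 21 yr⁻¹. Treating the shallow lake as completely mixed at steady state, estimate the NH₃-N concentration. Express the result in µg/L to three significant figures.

Outflow Q = 3.01 m³/s × 3.156e+07 s/yr = 9.499e+07 m³/yr.
Steady-state CSTR mass balance: W = Q·C + k·V·C, so C = W/(Q + kV).
Q + kV = 9.499e+07 + 21·1.6e+08 = 3.455e+09 m³/yr.
C = 83000/3.455e+09 = 2.402e-05 kg/m³ = 0.02402 mg/L = 24.02 µg/L.

24.0 µg/L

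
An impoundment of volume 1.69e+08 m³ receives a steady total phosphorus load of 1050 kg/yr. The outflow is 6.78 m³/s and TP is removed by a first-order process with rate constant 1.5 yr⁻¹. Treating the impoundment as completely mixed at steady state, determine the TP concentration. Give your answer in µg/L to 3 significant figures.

Outflow Q = 6.78 m³/s × 3.156e+07 s/yr = 2.14e+08 m³/yr.
Steady-state CSTR mass balance: W = Q·C + k·V·C, so C = W/(Q + kV).
Q + kV = 2.14e+08 + 1.5·1.69e+08 = 4.675e+08 m³/yr.
C = 1050/4.675e+08 = 2.246e-06 kg/m³ = 0.002246 mg/L = 2.246 µg/L.

2.25 µg/L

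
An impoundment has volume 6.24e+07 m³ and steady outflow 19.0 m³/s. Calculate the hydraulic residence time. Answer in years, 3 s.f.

0.104 yr

Q = 19.0 m³/s × 3.156e+07 s/yr = 5.996e+08 m³/yr.
Hydraulic residence time τ = V/Q = 6.24e+07/5.996e+08 = 0.1041 yr.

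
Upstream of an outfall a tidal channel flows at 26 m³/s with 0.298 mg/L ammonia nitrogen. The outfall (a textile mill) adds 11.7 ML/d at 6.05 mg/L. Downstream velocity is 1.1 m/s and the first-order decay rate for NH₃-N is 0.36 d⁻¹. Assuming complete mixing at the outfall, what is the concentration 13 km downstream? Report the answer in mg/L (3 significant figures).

0.312 mg/L

11.7 ML/d = 0.1354 m³/s.
After complete mixing, C₀ = (0.1354·6.05 + 26·0.298) / 26.14 = 0.3278 mg/L.
Travel time t = 1.3e+04 m / 1.1 m/s = 1.182e+04 s = 0.1368 d.
C = 0.3278·exp(−0.36·0.1368) = 0.3278·0.952 = 0.3121 mg/L.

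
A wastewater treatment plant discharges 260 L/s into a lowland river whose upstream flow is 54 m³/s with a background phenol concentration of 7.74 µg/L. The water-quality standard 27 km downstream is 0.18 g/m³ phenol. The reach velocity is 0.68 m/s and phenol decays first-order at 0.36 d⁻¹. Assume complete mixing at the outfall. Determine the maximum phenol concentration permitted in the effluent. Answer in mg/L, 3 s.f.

260 L/s = 0.26 m³/s.
7.74 µg/L = 0.00774 mg/L.
Travel time to the compliance point: t = 2.7e+04/0.68 = 3.971e+04 s = 0.4596 d; decay factor exp(−0.36·0.4596) = 0.8475.
So the concentration just after mixing may be at most 0.18/0.8475 = 0.2124 mg/L.
Mass balance: 0.2124·54.26 = 0.26·Cₑ + 54·0.00774.
Cₑ = (11.52 − 0.418) / 0.26 = 42.72 mg/L.

42.7 mg/L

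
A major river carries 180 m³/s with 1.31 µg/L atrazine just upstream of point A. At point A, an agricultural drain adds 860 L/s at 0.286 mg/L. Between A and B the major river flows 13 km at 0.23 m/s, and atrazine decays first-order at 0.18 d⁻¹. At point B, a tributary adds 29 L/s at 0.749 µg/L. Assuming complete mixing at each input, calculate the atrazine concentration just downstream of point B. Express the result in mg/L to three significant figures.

0.00237 mg/L

1.31 µg/L = 0.00131 mg/L.
860 L/s = 0.86 m³/s.
After input A: C = (180·0.00131 + 0.86·0.286) / 180.9 = 0.002664 mg/L.
Over the 13 km reach to input B (t = 5.652e+04 s = 0.6542 d), decay gives C = 0.002664·exp(−0.18·0.6542) = 0.002368 mg/L.
29 L/s = 0.029 m³/s.
0.749 µg/L = 0.000749 mg/L.
After input B: C = (180.9·0.002368 + 0.029·0.000749) / 180.9 = 0.002368 mg/L.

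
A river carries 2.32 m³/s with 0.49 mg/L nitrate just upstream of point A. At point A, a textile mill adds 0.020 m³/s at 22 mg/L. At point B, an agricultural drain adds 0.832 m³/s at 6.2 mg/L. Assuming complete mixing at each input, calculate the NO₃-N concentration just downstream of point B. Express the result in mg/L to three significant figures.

2.12 mg/L

After input A: C = (2.32·0.49 + 0.02·22) / 2.34 = 0.6738 mg/L.
After input B: C = (2.34·0.6738 + 0.832·6.2) / 3.172 = 2.123 mg/L.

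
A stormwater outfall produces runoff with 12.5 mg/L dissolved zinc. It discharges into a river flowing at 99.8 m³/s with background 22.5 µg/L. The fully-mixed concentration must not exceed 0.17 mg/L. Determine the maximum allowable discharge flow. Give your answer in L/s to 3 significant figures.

1190 L/s

22.5 µg/L = 0.0225 mg/L.
Mass balance at complete mixing: C_std·(Q_w + Q_r) = Q_w·C_e + Q_r·C_b.
Rearranging, Q_w = Q_r·(C_std − C_b)/(C_e − C_std) = 99.8·(0.17 − 0.0225) / (12.5 − 0.17) = 1.194 m³/s.
= 1194 L/s.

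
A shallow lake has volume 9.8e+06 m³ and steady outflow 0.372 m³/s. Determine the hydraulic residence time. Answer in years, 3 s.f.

0.835 yr

Q = 0.372 m³/s × 3.156e+07 s/yr = 1.174e+07 m³/yr.
Hydraulic residence time τ = V/Q = 9.8e+06/1.174e+07 = 0.8348 yr.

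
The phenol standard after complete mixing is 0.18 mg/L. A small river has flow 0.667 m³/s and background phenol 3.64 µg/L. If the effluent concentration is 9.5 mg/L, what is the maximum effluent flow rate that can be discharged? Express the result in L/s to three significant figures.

3.64 µg/L = 0.00364 mg/L.
Mass balance at complete mixing: C_std·(Q_w + Q_r) = Q_w·C_e + Q_r·C_b.
Rearranging, Q_w = Q_r·(C_std − C_b)/(C_e − C_std) = 0.667·(0.18 − 0.00364) / (9.5 − 0.18) = 0.01262 m³/s.
= 12.62 L/s.

12.6 L/s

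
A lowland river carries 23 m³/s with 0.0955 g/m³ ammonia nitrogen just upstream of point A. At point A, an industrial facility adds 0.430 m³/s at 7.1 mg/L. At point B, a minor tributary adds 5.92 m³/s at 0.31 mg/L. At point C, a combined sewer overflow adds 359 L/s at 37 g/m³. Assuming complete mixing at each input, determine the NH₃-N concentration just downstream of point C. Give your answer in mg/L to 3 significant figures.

After input A: C = (23·0.0955 + 0.43·7.1) / 23.43 = 0.2241 mg/L.
After input B: C = (23.43·0.2241 + 5.92·0.31) / 29.35 = 0.2414 mg/L.
359 L/s = 0.359 m³/s.
After input C: C = (29.35·0.2414 + 0.359·37) / 29.71 = 0.6856 mg/L.

0.686 mg/L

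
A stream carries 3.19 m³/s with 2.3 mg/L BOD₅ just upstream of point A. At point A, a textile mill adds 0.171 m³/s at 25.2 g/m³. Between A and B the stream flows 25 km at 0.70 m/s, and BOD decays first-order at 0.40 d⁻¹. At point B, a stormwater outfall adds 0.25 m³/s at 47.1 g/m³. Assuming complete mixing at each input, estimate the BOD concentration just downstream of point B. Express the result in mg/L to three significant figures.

5.99 mg/L

After input A: C = (3.19·2.3 + 0.171·25.2) / 3.361 = 3.465 mg/L.
Over the 25 km reach to input B (t = 3.571e+04 s = 0.4134 d), decay gives C = 3.465·exp(−0.40·0.4134) = 2.937 mg/L.
After input B: C = (3.361·2.937 + 0.25·47.1) / 3.611 = 5.995 mg/L.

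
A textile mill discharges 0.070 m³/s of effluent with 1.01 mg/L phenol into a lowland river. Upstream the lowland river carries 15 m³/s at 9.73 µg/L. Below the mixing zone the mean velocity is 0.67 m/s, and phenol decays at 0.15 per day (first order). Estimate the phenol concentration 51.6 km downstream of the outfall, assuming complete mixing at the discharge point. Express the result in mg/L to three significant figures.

9.73 µg/L = 0.00973 mg/L.
After complete mixing, C₀ = (0.07·1.01 + 15·0.00973) / 15.07 = 0.01438 mg/L.
Travel time t = 5.16e+04 m / 0.67 m/s = 7.701e+04 s = 0.8914 d.
C = 0.01438·exp(−0.15·0.8914) = 0.01438·0.8748 = 0.01258 mg/L.

0.0126 mg/L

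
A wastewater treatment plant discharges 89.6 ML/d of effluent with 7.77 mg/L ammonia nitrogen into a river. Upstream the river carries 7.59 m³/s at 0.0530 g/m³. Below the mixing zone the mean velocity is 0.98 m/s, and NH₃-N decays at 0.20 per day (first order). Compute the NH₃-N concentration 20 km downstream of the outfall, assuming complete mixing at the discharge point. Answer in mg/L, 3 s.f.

0.935 mg/L

89.6 ML/d = 1.037 m³/s.
After complete mixing, C₀ = (1.037·7.77 + 7.59·0.053) / 8.627 = 0.9806 mg/L.
Travel time t = 2e+04 m / 0.98 m/s = 2.041e+04 s = 0.2362 d.
C = 0.9806·exp(−0.20·0.2362) = 0.9806·0.9539 = 0.9354 mg/L.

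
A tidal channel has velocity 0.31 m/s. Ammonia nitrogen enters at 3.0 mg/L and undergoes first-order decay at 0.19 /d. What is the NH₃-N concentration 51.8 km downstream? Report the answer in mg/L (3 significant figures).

Travel time t = 51.8 km / 0.31 m/s = 5.18e+04/0.31 = 1.671e+05 s = 1.934 d.
First-order decay: C = 3.0·exp(−0.19·1.934) = 3.0·0.6925 = 2.077 mg/L.

2.08 mg/L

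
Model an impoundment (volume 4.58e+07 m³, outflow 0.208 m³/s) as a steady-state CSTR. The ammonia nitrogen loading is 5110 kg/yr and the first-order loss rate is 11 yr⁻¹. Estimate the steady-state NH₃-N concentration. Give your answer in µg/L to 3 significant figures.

Outflow Q = 0.208 m³/s × 3.156e+07 s/yr = 6.564e+06 m³/yr.
Steady-state CSTR mass balance: W = Q·C + k·V·C, so C = W/(Q + kV).
Q + kV = 6.564e+06 + 11·4.58e+07 = 5.104e+08 m³/yr.
C = 5110/5.104e+08 = 1.001e-05 kg/m³ = 0.01001 mg/L = 10.01 µg/L.

10.0 µg/L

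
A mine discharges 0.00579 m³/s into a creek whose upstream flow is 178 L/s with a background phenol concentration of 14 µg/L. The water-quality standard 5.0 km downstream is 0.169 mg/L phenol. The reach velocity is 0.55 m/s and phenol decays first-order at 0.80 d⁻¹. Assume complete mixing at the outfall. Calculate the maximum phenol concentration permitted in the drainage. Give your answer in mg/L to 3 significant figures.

178 L/s = 0.178 m³/s.
14 µg/L = 0.014 mg/L.
Travel time to the compliance point: t = 5000/0.55 = 9091 s = 0.1052 d; decay factor exp(−0.80·0.1052) = 0.9193.
So the concentration just after mixing may be at most 0.169/0.9193 = 0.1838 mg/L.
Mass balance: 0.1838·0.1838 = 0.00579·Cₑ + 0.178·0.014.
Cₑ = (0.03379 − 0.002492) / 0.00579 = 5.405 mg/L.

5.41 mg/L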